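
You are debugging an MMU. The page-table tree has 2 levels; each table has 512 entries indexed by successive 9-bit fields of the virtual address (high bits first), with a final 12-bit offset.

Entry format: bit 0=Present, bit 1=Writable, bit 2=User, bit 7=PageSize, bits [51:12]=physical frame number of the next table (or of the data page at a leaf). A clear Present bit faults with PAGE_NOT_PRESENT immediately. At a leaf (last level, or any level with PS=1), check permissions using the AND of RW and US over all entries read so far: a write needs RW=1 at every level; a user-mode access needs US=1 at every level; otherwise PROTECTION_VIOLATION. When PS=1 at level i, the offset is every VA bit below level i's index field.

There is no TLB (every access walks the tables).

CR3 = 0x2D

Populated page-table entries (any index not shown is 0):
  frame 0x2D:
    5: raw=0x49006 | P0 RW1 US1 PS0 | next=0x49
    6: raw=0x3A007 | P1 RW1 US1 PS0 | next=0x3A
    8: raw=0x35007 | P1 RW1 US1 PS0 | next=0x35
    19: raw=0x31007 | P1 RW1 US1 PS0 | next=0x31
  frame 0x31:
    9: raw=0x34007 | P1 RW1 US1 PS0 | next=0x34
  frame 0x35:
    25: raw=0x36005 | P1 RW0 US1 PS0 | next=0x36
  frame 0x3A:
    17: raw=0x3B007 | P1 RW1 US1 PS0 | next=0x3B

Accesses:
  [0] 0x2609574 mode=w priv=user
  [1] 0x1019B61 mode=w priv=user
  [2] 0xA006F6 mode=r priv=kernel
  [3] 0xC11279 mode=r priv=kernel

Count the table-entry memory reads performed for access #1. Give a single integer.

Walk each access:
#0 VA=0x2609574 (w,user):
  L0 @0x2D[19] → 0x31007  P=1,RW=1,US=1,PS=0
  L1 @0x31[9] → 0x34007  P=1,RW=1,US=1,PS=0
  ⇒ phys 0x34574  [2 reads]
#1 VA=0x1019B61 (w,user):
  L0 @0x2D[8] → 0x35007  P=1,RW=1,US=1,PS=0
  L1 @0x35[25] → 0x36005  P=1,RW=0,US=1,PS=0
  ⇒ fault: PROTECTION_VIOLATION  — 2 lookups
#2 VA=0xA006F6 (r,kernel):
  L0 @0x2D[5] → 0x49006  P=0,RW=1,US=1,PS=0
  ⇒ fault: PAGE_NOT_PRESENT  — 1 lookups
#3 VA=0xC11279 (r,kernel):
  L0 @0x2D[6] → 0x3A007  P=1,RW=1,US=1,PS=0
  L1 @0x3A[17] → 0x3B007  P=1,RW=1,US=1,PS=0
  ⇒ phys 0x3B279  [2 reads]

Entries read for #1: 2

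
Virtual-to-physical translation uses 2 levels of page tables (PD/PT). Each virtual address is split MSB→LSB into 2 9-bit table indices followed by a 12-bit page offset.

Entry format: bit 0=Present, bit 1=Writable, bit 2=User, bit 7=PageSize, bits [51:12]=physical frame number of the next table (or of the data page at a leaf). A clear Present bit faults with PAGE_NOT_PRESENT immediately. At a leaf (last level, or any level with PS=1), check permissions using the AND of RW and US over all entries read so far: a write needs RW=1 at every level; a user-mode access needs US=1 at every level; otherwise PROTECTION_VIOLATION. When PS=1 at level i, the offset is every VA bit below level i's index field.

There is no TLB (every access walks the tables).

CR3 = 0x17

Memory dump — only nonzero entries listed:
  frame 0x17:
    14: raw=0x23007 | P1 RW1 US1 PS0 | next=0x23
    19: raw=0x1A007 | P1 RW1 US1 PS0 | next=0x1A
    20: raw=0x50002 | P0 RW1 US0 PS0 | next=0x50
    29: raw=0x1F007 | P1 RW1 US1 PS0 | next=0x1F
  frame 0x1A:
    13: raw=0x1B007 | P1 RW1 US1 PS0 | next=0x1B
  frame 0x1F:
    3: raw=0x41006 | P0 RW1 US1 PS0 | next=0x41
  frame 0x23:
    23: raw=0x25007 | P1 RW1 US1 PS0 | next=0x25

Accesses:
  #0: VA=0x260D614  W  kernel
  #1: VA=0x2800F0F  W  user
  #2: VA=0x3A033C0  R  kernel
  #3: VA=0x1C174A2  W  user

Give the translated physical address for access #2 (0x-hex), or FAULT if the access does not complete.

Per-access translation:
#0 VA=0x260D614 (w,kernel):
  [0] read 0x17 idx=19: raw=0x1A007 flags P=1 W=1 U=1 S=0
  [1] read 0x1A idx=13: raw=0x1B007 flags P=1 W=1 U=1 S=0
  ✓ 0x1B614  — 2 lookups
#1 VA=0x2800F0F (w,user):
  [0] read 0x17 idx=20: raw=0x50002 flags P=0 W=1 U=0 S=0
  ⇒ fault: PAGE_NOT_PRESENT  — 1 lookups
#2 VA=0x3A033C0 (r,kernel):
  [0] read 0x17 idx=29: raw=0x1F007 flags P=1 W=1 U=1 S=0
  [1] read 0x1F idx=3: raw=0x41006 flags P=0 W=1 U=1 S=0
  ⇒ fault: PAGE_NOT_PRESENT  — 2 lookups
#3 VA=0x1C174A2 (w,user):
  [0] read 0x17 idx=14: raw=0x23007 flags P=1 W=1 U=1 S=0
  [1] read 0x23 idx=23: raw=0x25007 flags P=1 W=1 U=1 S=0
  ✓ 0x254A2  — 2 lookups

Access #2 PA: FAULT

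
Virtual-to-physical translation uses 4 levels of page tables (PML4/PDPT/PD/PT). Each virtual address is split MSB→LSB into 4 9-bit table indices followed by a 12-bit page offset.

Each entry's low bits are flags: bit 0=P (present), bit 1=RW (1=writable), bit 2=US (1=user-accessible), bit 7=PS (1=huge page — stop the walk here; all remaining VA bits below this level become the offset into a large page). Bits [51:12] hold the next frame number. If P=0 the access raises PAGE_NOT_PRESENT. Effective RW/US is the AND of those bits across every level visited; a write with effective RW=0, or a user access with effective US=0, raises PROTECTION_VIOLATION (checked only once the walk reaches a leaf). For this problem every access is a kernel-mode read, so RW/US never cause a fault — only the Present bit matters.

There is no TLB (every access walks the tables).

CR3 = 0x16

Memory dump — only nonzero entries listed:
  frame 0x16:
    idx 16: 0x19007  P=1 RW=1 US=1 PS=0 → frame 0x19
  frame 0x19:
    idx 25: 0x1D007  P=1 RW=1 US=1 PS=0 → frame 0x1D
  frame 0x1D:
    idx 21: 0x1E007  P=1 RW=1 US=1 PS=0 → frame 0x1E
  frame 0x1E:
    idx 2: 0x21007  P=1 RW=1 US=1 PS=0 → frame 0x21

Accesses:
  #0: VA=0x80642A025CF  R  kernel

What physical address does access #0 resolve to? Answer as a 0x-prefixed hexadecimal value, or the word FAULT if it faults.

Walk each access:
#0 VA=0x80642A025CF (r,kernel):
  [0] read 0x16 idx=16: raw=0x19007 flags P=1 W=1 U=1 S=0
  [1] read 0x19 idx=25: raw=0x1D007 flags P=1 W=1 U=1 S=0
  [2] read 0x1D idx=21: raw=0x1E007 flags P=1 W=1 U=1 S=0
  [3] read 0x1E idx=2: raw=0x21007 flags P=1 W=1 U=1 S=0
  ⇒ phys 0x215CF  [4 reads]

Access #0 PA: 0x215CF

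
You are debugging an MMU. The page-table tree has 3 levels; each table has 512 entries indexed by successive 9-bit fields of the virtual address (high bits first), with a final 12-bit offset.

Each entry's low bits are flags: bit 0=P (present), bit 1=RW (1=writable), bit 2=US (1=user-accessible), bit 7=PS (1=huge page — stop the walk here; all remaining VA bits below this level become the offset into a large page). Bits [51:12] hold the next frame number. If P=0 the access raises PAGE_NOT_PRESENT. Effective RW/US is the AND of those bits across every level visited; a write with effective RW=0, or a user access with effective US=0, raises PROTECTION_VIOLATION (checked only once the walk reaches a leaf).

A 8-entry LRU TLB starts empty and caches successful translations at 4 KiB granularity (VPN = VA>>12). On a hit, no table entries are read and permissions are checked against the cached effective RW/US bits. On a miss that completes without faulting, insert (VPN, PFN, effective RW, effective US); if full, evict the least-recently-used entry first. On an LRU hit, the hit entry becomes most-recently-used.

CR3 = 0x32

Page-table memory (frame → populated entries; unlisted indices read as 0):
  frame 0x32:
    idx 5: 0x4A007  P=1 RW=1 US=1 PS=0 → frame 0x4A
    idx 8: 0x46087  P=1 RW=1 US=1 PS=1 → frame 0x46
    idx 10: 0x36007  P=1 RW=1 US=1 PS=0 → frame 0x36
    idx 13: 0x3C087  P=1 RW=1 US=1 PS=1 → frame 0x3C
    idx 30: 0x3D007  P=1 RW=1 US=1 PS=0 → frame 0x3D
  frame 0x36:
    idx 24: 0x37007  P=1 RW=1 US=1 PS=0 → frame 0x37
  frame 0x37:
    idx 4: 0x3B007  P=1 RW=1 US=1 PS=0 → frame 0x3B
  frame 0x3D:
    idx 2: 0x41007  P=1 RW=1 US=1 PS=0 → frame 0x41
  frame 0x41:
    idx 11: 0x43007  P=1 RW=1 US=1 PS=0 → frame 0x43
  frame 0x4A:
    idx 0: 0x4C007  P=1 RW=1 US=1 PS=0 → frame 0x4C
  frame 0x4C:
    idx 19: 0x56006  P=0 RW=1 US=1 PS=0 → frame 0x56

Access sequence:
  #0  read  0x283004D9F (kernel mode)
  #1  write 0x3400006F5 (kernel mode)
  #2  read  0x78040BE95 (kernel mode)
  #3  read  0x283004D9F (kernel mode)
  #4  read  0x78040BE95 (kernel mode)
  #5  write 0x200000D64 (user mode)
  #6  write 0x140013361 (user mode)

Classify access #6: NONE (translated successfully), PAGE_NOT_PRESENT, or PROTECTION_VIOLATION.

Walk each access:
#0 VA=0x283004D9F (r,kernel):
  [0] read 0x32 idx=10: raw=0x36007 flags P=1 W=1 U=1 S=0
  [1] read 0x36 idx=24: raw=0x37007 flags P=1 W=1 U=1 S=0
  [2] read 0x37 idx=4: raw=0x3B007 flags P=1 W=1 U=1 S=0
  ⇒ phys 0x3BD9F  [3 reads]
#1 VA=0x3400006F5 (w,kernel):
  [0] read 0x32 idx=13: raw=0x3C087 flags P=1 W=1 U=1 S=1
  ⇒ phys 0x3C6F5 (huge @L0)  [1 reads]
#2 VA=0x78040BE95 (r,kernel):
  [0] read 0x32 idx=30: raw=0x3D007 flags P=1 W=1 U=1 S=0
  [1] read 0x3D idx=2: raw=0x41007 flags P=1 W=1 U=1 S=0
  [2] read 0x41 idx=11: raw=0x43007 flags P=1 W=1 U=1 S=0
  ⇒ phys 0x43E95  [3 reads]
#3 VA=0x283004D9F (r,kernel):
  TLB hit vpn=0x283004 → PA=0x3BD9F
#4 VA=0x78040BE95 (r,kernel):
  TLB hit vpn=0x78040B → PA=0x43E95
#5 VA=0x200000D64 (w,user):
  [0] read 0x32 idx=8: raw=0x46087 flags P=1 W=1 U=1 S=1
  ⇒ phys 0x46D64 (huge @L0)  [1 reads]
#6 VA=0x140013361 (w,user):
  [0] read 0x32 idx=5: raw=0x4A007 flags P=1 W=1 U=1 S=0
  [1] read 0x4A idx=0: raw=0x4C007 flags P=1 W=1 U=1 S=0
  [2] read 0x4C idx=19: raw=0x56006 flags P=0 W=1 U=1 S=0
  ✗ PAGE_NOT_PRESENT  [3 reads]

Access #6 fault: PAGE_NOT_PRESENT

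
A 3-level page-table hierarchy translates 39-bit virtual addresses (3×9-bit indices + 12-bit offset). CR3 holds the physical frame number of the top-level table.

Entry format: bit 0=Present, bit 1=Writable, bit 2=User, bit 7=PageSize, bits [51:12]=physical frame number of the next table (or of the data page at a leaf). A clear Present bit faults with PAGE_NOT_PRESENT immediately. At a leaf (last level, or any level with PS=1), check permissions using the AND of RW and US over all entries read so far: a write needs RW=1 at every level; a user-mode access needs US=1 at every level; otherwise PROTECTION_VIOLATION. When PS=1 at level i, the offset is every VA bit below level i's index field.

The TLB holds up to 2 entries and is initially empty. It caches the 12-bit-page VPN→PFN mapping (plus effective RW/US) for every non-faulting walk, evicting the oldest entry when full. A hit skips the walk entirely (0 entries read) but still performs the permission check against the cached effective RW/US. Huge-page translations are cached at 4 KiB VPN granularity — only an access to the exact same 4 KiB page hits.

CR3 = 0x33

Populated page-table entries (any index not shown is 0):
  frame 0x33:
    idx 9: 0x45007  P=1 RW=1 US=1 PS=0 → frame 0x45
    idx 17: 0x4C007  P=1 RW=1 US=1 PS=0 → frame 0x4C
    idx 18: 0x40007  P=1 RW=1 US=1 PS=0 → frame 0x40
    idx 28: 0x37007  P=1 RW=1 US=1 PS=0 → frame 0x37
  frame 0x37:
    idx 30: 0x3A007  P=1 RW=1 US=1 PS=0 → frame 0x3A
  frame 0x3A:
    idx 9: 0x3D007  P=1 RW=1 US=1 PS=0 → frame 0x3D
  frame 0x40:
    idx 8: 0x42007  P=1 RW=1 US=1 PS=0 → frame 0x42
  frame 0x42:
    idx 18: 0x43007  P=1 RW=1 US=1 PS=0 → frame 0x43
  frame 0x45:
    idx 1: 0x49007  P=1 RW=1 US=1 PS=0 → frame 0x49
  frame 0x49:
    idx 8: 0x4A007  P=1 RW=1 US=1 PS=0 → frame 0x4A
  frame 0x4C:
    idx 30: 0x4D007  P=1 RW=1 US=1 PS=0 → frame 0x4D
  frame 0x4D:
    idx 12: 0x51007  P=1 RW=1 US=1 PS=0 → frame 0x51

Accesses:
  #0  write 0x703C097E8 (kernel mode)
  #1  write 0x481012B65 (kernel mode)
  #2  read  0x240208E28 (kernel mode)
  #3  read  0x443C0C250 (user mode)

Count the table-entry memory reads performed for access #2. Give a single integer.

Trace:
#0 VA=0x703C097E8 (w,kernel):
  [0] read 0x33 idx=28: raw=0x37007 flags P=1 W=1 U=1 S=0
  [1] read 0x37 idx=30: raw=0x3A007 flags P=1 W=1 U=1 S=0
  [2] read 0x3A idx=9: raw=0x3D007 flags P=1 W=1 U=1 S=0
  ⇒ phys 0x3D7E8  [3 reads]
#1 VA=0x481012B65 (w,kernel):
  [0] read 0x33 idx=18: raw=0x40007 flags P=1 W=1 U=1 S=0
  [1] read 0x40 idx=8: raw=0x42007 flags P=1 W=1 U=1 S=0
  [2] read 0x42 idx=18: raw=0x43007 flags P=1 W=1 U=1 S=0
  ⇒ phys 0x43B65  [3 reads]
#2 VA=0x240208E28 (r,kernel):
  [0] read 0x33 idx=9: raw=0x45007 flags P=1 W=1 U=1 S=0
  [1] read 0x45 idx=1: raw=0x49007 flags P=1 W=1 U=1 S=0
  [2] read 0x49 idx=8: raw=0x4A007 flags P=1 W=1 U=1 S=0
  ⇒ phys 0x4AE28  [3 reads]
#3 VA=0x443C0C250 (r,user):
  [0] read 0x33 idx=17: raw=0x4C007 flags P=1 W=1 U=1 S=0
  [1] read 0x4C idx=30: raw=0x4D007 flags P=1 W=1 U=1 S=0
  [2] read 0x4D idx=12: raw=0x51007 flags P=1 W=1 U=1 S=0
  ⇒ phys 0x51250  [3 reads]

Entries read for #2: 3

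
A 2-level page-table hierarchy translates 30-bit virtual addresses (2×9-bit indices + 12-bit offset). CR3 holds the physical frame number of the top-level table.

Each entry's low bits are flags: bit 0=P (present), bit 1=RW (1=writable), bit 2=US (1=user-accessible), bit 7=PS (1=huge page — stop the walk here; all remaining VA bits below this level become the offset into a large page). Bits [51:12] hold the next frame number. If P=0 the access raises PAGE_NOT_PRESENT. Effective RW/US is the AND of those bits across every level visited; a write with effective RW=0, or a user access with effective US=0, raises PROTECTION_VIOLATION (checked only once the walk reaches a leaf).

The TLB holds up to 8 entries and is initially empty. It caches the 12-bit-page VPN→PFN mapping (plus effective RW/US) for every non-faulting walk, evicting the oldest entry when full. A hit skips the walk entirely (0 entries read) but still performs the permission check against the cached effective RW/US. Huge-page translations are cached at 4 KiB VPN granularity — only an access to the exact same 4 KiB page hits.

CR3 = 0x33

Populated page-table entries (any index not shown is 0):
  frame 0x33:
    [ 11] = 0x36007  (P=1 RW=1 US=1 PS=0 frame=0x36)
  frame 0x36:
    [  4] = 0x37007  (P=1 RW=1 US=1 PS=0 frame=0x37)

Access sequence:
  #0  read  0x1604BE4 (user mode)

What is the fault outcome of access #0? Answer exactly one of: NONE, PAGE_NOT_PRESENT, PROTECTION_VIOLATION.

Per-access translation:
#0 VA=0x1604BE4 (r,user):
  lvl0: tbl 0x33, slot 11 ⇒ 0x36007 (P1/RW1/US1/PS0)
  lvl1: tbl 0x36, slot 4 ⇒ 0x37007 (P1/RW1/US1/PS0)
  → PA=0x37BE4  (2 entries read)

Access #0 fault: NONE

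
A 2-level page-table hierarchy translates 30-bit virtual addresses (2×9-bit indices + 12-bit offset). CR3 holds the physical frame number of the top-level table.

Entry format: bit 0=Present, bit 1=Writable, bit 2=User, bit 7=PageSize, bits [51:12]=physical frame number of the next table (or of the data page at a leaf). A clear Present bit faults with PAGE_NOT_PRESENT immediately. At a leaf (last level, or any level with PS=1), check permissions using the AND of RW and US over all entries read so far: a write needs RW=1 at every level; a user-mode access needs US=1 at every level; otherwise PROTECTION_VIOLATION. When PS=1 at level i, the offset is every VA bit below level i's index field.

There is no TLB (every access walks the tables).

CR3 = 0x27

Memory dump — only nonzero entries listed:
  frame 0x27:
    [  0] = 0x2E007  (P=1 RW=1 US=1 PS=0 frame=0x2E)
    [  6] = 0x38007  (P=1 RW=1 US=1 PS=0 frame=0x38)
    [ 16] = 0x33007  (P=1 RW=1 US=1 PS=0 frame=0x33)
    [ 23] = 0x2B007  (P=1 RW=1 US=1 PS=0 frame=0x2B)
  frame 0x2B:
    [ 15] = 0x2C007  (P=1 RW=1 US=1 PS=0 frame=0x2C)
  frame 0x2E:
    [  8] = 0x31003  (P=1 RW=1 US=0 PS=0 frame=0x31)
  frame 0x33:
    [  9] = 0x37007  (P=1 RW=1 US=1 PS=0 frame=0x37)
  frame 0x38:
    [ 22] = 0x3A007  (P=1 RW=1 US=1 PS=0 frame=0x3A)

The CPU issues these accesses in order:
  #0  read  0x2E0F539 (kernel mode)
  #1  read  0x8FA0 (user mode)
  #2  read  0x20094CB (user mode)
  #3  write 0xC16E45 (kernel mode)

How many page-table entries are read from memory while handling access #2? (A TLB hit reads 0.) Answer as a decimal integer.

Trace:
#0 VA=0x2E0F539 (r,kernel):
  [0] read 0x27 idx=23: raw=0x2B007 flags P=1 W=1 U=1 S=0
  [1] read 0x2B idx=15: raw=0x2C007 flags P=1 W=1 U=1 S=0
  ⇒ phys 0x2C539  [2 reads]
#1 VA=0x8FA0 (r,user):
  [0] read 0x27 idx=0: raw=0x2E007 flags P=1 W=1 U=1 S=0
  [1] read 0x2E idx=8: raw=0x31003 flags P=1 W=1 U=0 S=0
  → PROTECTION_VIOLATION  (2 entries read)
#2 VA=0x20094CB (r,user):
  [0] read 0x27 idx=16: raw=0x33007 flags P=1 W=1 U=1 S=0
  [1] read 0x33 idx=9: raw=0x37007 flags P=1 W=1 U=1 S=0
  ⇒ phys 0x374CB  [2 reads]
#3 VA=0xC16E45 (w,kernel):
  [0] read 0x27 idx=6: raw=0x38007 flags P=1 W=1 U=1 S=0
  [1] read 0x38 idx=22: raw=0x3A007 flags P=1 W=1 U=1 S=0
  ⇒ phys 0x3AE45  [2 reads]

Entries read for #2: 2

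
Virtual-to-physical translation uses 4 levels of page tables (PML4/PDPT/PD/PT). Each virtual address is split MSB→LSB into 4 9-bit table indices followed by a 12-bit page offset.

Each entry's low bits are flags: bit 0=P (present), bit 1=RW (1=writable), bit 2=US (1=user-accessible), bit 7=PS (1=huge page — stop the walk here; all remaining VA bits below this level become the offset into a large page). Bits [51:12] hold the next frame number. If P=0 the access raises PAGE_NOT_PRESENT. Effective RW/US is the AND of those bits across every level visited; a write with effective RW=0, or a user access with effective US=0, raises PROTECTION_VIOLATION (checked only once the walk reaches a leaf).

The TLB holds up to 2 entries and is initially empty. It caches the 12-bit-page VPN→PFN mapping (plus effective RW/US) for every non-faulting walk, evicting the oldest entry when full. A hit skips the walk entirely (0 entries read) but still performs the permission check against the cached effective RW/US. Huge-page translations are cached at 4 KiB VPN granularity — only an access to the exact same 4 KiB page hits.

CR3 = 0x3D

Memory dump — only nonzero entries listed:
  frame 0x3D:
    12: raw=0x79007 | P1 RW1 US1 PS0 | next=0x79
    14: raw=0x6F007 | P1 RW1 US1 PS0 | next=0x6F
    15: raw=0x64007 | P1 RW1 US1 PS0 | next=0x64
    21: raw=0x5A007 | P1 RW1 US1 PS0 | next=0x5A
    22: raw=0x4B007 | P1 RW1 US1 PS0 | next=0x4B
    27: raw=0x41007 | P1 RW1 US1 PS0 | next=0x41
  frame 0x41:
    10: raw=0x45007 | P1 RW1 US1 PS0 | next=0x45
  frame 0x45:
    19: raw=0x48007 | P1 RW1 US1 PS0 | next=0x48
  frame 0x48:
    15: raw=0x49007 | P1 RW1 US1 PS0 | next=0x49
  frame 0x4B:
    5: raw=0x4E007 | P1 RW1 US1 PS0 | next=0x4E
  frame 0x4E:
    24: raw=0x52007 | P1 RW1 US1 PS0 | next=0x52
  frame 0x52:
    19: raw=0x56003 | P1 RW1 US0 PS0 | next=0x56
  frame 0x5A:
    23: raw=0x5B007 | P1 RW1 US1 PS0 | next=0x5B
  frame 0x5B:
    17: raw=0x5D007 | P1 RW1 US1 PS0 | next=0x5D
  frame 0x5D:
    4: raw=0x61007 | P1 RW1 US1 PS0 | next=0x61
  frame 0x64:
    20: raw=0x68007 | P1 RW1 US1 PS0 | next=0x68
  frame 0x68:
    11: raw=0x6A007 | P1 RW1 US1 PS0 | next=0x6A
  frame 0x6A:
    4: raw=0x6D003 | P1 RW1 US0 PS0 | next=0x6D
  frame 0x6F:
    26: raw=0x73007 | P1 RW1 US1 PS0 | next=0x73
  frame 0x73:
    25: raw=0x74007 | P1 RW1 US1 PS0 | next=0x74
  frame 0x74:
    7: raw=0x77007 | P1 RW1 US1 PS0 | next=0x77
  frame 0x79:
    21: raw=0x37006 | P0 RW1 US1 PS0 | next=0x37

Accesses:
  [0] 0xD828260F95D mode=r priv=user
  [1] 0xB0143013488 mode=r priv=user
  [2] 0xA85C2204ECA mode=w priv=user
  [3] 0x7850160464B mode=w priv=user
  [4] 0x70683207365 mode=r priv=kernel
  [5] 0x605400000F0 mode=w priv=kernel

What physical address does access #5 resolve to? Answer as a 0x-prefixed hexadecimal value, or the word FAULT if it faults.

Trace:
#0 VA=0xD828260F95D (r,user):
  L0: frame=0x3D idx=27 entry=0x41007 [P=1 RW=1 US=1 PS=0]
  L1: frame=0x41 idx=10 entry=0x45007 [P=1 RW=1 US=1 PS=0]
  L2: frame=0x45 idx=19 entry=0x48007 [P=1 RW=1 US=1 PS=0]
  L3: frame=0x48 idx=15 entry=0x49007 [P=1 RW=1 US=1 PS=0]
  ✓ 0x4995D  — 4 lookups
#1 VA=0xB0143013488 (r,user):
  L0: frame=0x3D idx=22 entry=0x4B007 [P=1 RW=1 US=1 PS=0]
  L1: frame=0x4B idx=5 entry=0x4E007 [P=1 RW=1 US=1 PS=0]
  L2: frame=0x4E idx=24 entry=0x52007 [P=1 RW=1 US=1 PS=0]
  L3: frame=0x52 idx=19 entry=0x56003 [P=1 RW=1 US=0 PS=0]
  ✗ PROTECTION_VIOLATION  [4 reads]
#2 VA=0xA85C2204ECA (w,user):
  L0: frame=0x3D idx=21 entry=0x5A007 [P=1 RW=1 US=1 PS=0]
  L1: frame=0x5A idx=23 entry=0x5B007 [P=1 RW=1 US=1 PS=0]
  L2: frame=0x5B idx=17 entry=0x5D007 [P=1 RW=1 US=1 PS=0]
  L3: frame=0x5D idx=4 entry=0x61007 [P=1 RW=1 US=1 PS=0]
  ✓ 0x61ECA  — 4 lookups
#3 VA=0x7850160464B (w,user):
  L0: frame=0x3D idx=15 entry=0x64007 [P=1 RW=1 US=1 PS=0]
  L1: frame=0x64 idx=20 entry=0x68007 [P=1 RW=1 US=1 PS=0]
  L2: frame=0x68 idx=11 entry=0x6A007 [P=1 RW=1 US=1 PS=0]
  L3: frame=0x6A idx=4 entry=0x6D003 [P=1 RW=1 US=0 PS=0]
  ✗ PROTECTION_VIOLATION  [4 reads]
#4 VA=0x70683207365 (r,kernel):
  L0: frame=0x3D idx=14 entry=0x6F007 [P=1 RW=1 US=1 PS=0]
  L1: frame=0x6F idx=26 entry=0x73007 [P=1 RW=1 US=1 PS=0]
  L2: frame=0x73 idx=25 entry=0x74007 [P=1 RW=1 US=1 PS=0]
  L3: frame=0x74 idx=7 entry=0x77007 [P=1 RW=1 US=1 PS=0]
  ✓ 0x77365  — 4 lookups
#5 VA=0x605400000F0 (w,kernel):
  L0: frame=0x3D idx=12 entry=0x79007 [P=1 RW=1 US=1 PS=0]
  L1: frame=0x79 idx=21 entry=0x37006 [P=0 RW=1 US=1 PS=0]
  ✗ PAGE_NOT_PRESENT  [2 reads]

Access #5 PA: FAULT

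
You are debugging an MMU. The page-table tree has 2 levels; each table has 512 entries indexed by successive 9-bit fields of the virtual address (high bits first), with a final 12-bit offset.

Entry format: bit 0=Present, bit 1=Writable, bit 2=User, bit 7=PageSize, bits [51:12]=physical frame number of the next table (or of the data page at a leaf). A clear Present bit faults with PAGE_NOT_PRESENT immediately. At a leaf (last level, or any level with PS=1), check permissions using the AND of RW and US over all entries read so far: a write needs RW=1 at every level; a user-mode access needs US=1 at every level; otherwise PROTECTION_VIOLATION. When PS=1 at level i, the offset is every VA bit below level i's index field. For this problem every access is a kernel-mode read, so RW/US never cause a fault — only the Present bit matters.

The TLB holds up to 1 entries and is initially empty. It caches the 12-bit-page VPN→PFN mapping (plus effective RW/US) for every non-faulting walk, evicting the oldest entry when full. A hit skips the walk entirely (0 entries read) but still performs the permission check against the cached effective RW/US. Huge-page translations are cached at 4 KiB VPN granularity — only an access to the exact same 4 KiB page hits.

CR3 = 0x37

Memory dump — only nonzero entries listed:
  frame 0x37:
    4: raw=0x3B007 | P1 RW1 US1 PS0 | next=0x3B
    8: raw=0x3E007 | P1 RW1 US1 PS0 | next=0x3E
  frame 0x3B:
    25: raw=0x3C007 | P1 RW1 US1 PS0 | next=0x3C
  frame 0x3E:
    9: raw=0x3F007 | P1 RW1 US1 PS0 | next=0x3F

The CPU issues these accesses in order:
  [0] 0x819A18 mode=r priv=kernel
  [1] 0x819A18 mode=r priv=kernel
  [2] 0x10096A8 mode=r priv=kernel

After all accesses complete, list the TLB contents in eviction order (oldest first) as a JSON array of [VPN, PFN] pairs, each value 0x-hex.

Trace:
#0 VA=0x819A18 (r,kernel):
  lvl0: tbl 0x37, slot 4 ⇒ 0x3B007 (P1/RW1/US1/PS0)
  lvl1: tbl 0x3B, slot 25 ⇒ 0x3C007 (P1/RW1/US1/PS0)
  → PA=0x3CA18  (2 entries read)
#1 VA=0x819A18 (r,kernel):
  TLB hit vpn=0x819 → PA=0x3CA18
#2 VA=0x10096A8 (r,kernel):
  lvl0: tbl 0x37, slot 8 ⇒ 0x3E007 (P1/RW1/US1/PS0)
  lvl1: tbl 0x3E, slot 9 ⇒ 0x3F007 (P1/RW1/US1/PS0)
  → PA=0x3F6A8  (2 entries read)

TLB: [["0x1009", "0x3F"]]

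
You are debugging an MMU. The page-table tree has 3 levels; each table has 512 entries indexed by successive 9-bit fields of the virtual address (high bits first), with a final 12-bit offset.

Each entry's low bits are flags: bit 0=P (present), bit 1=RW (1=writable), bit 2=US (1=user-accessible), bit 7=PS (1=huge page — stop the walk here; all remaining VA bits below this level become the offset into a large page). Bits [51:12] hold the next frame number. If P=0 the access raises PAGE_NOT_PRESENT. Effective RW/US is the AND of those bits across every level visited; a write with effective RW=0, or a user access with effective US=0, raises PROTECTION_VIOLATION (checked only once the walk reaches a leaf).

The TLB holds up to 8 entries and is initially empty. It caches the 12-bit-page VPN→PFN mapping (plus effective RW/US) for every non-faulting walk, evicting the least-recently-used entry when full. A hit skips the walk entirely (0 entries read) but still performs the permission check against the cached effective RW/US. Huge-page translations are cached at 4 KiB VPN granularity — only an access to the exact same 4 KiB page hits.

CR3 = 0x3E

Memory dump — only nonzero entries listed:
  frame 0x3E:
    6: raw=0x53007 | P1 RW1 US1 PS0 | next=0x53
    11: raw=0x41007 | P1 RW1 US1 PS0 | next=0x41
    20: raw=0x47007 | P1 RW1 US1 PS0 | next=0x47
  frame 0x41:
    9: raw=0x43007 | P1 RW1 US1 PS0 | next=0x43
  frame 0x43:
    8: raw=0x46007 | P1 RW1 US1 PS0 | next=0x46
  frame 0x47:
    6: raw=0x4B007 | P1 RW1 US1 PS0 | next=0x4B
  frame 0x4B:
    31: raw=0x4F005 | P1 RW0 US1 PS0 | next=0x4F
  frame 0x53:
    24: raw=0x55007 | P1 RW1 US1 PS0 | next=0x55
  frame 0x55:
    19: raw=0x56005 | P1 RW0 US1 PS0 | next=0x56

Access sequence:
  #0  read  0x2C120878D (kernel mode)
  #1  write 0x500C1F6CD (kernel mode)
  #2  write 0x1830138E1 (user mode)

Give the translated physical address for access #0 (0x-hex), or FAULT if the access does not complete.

Trace:
#0 VA=0x2C120878D (r,kernel):
  [0] read 0x3E idx=11: raw=0x41007 flags P=1 W=1 U=1 S=0
  [1] read 0x41 idx=9: raw=0x43007 flags P=1 W=1 U=1 S=0
  [2] read 0x43 idx=8: raw=0x46007 flags P=1 W=1 U=1 S=0
  ✓ 0x4678D  — 3 lookups
#1 VA=0x500C1F6CD (w,kernel):
  [0] read 0x3E idx=20: raw=0x47007 flags P=1 W=1 U=1 S=0
  [1] read 0x47 idx=6: raw=0x4B007 flags P=1 W=1 U=1 S=0
  [2] read 0x4B idx=31: raw=0x4F005 flags P=1 W=0 U=1 S=0
  ⇒ fault: PROTECTION_VIOLATION  — 3 lookups
#2 VA=0x1830138E1 (w,user):
  [0] read 0x3E idx=6: raw=0x53007 flags P=1 W=1 U=1 S=0
  [1] read 0x53 idx=24: raw=0x55007 flags P=1 W=1 U=1 S=0
  [2] read 0x55 idx=19: raw=0x56005 flags P=1 W=0 U=1 S=0
  ⇒ fault: PROTECTION_VIOLATION  — 3 lookups

Access #0 PA: 0x4678D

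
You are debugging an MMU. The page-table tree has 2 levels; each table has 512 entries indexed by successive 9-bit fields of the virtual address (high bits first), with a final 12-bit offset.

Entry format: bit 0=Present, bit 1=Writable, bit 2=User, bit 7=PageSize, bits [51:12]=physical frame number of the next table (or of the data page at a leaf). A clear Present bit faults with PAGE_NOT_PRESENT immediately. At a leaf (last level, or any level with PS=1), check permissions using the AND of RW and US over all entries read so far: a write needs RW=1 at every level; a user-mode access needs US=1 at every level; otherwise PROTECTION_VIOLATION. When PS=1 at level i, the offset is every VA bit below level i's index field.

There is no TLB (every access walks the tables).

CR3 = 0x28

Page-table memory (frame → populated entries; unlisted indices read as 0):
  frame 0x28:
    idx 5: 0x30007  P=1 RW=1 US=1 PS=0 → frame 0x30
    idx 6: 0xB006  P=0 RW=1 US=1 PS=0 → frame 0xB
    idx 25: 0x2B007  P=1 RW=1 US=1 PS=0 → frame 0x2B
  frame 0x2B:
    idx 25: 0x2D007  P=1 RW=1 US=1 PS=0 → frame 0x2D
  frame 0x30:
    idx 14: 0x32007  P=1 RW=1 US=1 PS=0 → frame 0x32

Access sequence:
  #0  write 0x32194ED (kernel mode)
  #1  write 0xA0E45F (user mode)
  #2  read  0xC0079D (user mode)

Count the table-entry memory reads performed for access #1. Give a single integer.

Walk each access:
#0 VA=0x32194ED (w,kernel):
  L0: frame=0x28 idx=25 entry=0x2B007 [P=1 RW=1 US=1 PS=0]
  L1: frame=0x2B idx=25 entry=0x2D007 [P=1 RW=1 US=1 PS=0]
  ✓ 0x2D4ED  — 2 lookups
#1 VA=0xA0E45F (w,user):
  L0: frame=0x28 idx=5 entry=0x30007 [P=1 RW=1 US=1 PS=0]
  L1: frame=0x30 idx=14 entry=0x32007 [P=1 RW=1 US=1 PS=0]
  ✓ 0x3245F  — 2 lookups
#2 VA=0xC0079D (r,user):
  L0: frame=0x28 idx=6 entry=0xB006 [P=0 RW=1 US=1 PS=0]
  ✗ PAGE_NOT_PRESENT  [1 reads]

Entries read for #1: 2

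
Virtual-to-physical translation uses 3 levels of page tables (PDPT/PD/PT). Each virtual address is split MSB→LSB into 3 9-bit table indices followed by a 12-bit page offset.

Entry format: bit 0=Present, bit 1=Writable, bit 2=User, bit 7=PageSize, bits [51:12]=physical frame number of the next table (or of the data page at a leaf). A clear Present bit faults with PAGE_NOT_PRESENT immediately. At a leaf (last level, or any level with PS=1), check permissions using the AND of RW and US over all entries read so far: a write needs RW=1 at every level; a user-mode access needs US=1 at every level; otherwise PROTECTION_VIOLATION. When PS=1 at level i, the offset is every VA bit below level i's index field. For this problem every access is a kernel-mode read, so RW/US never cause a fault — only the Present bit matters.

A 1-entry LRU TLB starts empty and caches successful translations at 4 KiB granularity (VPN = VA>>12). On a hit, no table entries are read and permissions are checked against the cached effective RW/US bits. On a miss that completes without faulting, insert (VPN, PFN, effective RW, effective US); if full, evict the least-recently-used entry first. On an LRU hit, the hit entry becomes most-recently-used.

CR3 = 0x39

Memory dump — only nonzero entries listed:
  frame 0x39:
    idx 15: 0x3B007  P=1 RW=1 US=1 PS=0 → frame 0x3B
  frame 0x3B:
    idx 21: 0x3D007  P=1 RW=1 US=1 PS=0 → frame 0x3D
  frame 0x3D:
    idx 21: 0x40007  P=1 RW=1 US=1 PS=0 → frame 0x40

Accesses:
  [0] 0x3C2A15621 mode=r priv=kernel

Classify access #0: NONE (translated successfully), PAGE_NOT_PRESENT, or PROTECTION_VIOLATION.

Walk each access:
#0 VA=0x3C2A15621 (r,kernel):
  L0: frame=0x39 idx=15 entry=0x3B007 [P=1 RW=1 US=1 PS=0]
  L1: frame=0x3B idx=21 entry=0x3D007 [P=1 RW=1 US=1 PS=0]
  L2: frame=0x3D idx=21 entry=0x40007 [P=1 RW=1 US=1 PS=0]
  → PA=0x40621  (3 entries read)

Access #0 fault: NONE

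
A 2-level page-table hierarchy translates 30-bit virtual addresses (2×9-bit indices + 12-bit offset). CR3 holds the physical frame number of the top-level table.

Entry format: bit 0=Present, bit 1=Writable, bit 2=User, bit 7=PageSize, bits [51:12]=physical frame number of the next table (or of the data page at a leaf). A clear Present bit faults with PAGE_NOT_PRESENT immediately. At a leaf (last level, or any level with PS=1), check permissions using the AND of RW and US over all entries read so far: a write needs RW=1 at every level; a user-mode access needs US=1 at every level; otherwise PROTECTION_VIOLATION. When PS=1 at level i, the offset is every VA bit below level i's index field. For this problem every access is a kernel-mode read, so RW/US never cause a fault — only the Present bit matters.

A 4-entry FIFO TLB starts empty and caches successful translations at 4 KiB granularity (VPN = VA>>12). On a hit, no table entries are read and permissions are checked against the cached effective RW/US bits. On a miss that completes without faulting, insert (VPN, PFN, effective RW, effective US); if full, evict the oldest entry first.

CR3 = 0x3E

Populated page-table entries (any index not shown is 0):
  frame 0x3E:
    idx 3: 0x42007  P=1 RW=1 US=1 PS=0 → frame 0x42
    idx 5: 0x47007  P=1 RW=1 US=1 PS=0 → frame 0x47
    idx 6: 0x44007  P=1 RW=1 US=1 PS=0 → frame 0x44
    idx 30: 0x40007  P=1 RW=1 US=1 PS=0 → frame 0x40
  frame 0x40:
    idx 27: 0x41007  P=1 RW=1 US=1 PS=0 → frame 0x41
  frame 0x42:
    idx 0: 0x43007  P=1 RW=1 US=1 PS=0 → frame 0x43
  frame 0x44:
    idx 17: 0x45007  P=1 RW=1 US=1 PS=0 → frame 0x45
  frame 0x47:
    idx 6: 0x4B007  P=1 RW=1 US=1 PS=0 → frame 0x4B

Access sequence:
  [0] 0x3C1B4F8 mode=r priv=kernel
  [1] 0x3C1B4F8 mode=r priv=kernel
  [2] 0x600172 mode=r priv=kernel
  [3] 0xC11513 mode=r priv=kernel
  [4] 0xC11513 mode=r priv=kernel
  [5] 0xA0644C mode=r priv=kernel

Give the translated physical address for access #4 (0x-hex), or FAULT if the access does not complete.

Trace:
#0 VA=0x3C1B4F8 (r,kernel):
  lvl0: tbl 0x3E, slot 30 ⇒ 0x40007 (P1/RW1/US1/PS0)
  lvl1: tbl 0x40, slot 27 ⇒ 0x41007 (P1/RW1/US1/PS0)
  → PA=0x414F8  (2 entries read)
#1 VA=0x3C1B4F8 (r,kernel):
  TLB hit vpn=0x3C1B → PA=0x414F8
#2 VA=0x600172 (r,kernel):
  lvl0: tbl 0x3E, slot 3 ⇒ 0x42007 (P1/RW1/US1/PS0)
  lvl1: tbl 0x42, slot 0 ⇒ 0x43007 (P1/RW1/US1/PS0)
  → PA=0x43172  (2 entries read)
#3 VA=0xC11513 (r,kernel):
  lvl0: tbl 0x3E, slot 6 ⇒ 0x44007 (P1/RW1/US1/PS0)
  lvl1: tbl 0x44, slot 17 ⇒ 0x45007 (P1/RW1/US1/PS0)
  → PA=0x45513  (2 entries read)
#4 VA=0xC11513 (r,kernel):
  TLB hit vpn=0xC11 → PA=0x45513
#5 VA=0xA0644C (r,kernel):
  lvl0: tbl 0x3E, slot 5 ⇒ 0x47007 (P1/RW1/US1/PS0)
  lvl1: tbl 0x47, slot 6 ⇒ 0x4B007 (P1/RW1/US1/PS0)
  → PA=0x4B44C  (2 entries read)

Access #4 PA: 0x45513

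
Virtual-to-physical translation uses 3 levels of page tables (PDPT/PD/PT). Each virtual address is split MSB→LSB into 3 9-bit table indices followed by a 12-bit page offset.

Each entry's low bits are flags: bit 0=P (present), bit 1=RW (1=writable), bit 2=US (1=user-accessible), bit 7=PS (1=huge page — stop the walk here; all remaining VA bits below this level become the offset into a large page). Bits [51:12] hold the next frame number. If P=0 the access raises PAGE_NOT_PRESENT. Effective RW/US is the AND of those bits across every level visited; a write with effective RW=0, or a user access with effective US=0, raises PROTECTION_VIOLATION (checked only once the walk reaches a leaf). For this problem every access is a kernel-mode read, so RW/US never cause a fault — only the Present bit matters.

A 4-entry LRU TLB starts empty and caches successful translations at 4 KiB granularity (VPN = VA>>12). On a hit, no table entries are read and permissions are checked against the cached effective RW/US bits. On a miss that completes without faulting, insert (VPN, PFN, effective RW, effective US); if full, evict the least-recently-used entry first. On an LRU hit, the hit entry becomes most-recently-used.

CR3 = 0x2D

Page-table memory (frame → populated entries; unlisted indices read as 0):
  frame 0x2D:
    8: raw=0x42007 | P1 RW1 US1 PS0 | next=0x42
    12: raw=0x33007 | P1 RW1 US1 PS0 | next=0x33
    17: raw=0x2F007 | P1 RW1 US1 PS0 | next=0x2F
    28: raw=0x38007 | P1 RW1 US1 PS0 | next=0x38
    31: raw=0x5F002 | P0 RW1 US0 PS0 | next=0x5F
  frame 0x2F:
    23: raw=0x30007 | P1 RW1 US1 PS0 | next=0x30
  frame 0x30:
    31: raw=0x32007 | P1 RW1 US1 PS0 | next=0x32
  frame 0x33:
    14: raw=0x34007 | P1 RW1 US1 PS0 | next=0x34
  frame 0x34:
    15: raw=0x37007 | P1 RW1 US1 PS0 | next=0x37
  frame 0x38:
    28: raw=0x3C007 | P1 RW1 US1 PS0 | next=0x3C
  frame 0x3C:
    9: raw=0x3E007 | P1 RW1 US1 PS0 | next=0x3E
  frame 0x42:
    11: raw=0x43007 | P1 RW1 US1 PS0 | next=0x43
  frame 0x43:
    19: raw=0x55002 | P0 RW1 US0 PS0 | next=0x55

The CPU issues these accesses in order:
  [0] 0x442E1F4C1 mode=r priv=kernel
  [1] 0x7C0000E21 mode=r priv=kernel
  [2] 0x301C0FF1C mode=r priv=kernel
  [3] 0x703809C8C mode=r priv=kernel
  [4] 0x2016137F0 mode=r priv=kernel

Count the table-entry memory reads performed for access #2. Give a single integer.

Per-access translation:
#0 VA=0x442E1F4C1 (r,kernel):
  L0: frame=0x2D idx=17 entry=0x2F007 [P=1 RW=1 US=1 PS=0]
  L1: frame=0x2F idx=23 entry=0x30007 [P=1 RW=1 US=1 PS=0]
  L2: frame=0x30 idx=31 entry=0x32007 [P=1 RW=1 US=1 PS=0]
  → PA=0x324C1  (3 entries read)
#1 VA=0x7C0000E21 (r,kernel):
  L0: frame=0x2D idx=31 entry=0x5F002 [P=0 RW=1 US=0 PS=0]
  → PAGE_NOT_PRESENT  (1 entries read)
#2 VA=0x301C0FF1C (r,kernel):
  L0: frame=0x2D idx=12 entry=0x33007 [P=1 RW=1 US=1 PS=0]
  L1: frame=0x33 idx=14 entry=0x34007 [P=1 RW=1 US=1 PS=0]
  L2: frame=0x34 idx=15 entry=0x37007 [P=1 RW=1 US=1 PS=0]
  → PA=0x37F1C  (3 entries read)
#3 VA=0x703809C8C (r,kernel):
  L0: frame=0x2D idx=28 entry=0x38007 [P=1 RW=1 US=1 PS=0]
  L1: frame=0x38 idx=28 entry=0x3C007 [P=1 RW=1 US=1 PS=0]
  L2: frame=0x3C idx=9 entry=0x3E007 [P=1 RW=1 US=1 PS=0]
  → PA=0x3EC8C  (3 entries read)
#4 VA=0x2016137F0 (r,kernel):
  L0: frame=0x2D idx=8 entry=0x42007 [P=1 RW=1 US=1 PS=0]
  L1: frame=0x42 idx=11 entry=0x43007 [P=1 RW=1 US=1 PS=0]
  L2: frame=0x43 idx=19 entry=0x55002 [P=0 RW=1 US=0 PS=0]
  → PAGE_NOT_PRESENT  (3 entries read)

Entries read for #2: 3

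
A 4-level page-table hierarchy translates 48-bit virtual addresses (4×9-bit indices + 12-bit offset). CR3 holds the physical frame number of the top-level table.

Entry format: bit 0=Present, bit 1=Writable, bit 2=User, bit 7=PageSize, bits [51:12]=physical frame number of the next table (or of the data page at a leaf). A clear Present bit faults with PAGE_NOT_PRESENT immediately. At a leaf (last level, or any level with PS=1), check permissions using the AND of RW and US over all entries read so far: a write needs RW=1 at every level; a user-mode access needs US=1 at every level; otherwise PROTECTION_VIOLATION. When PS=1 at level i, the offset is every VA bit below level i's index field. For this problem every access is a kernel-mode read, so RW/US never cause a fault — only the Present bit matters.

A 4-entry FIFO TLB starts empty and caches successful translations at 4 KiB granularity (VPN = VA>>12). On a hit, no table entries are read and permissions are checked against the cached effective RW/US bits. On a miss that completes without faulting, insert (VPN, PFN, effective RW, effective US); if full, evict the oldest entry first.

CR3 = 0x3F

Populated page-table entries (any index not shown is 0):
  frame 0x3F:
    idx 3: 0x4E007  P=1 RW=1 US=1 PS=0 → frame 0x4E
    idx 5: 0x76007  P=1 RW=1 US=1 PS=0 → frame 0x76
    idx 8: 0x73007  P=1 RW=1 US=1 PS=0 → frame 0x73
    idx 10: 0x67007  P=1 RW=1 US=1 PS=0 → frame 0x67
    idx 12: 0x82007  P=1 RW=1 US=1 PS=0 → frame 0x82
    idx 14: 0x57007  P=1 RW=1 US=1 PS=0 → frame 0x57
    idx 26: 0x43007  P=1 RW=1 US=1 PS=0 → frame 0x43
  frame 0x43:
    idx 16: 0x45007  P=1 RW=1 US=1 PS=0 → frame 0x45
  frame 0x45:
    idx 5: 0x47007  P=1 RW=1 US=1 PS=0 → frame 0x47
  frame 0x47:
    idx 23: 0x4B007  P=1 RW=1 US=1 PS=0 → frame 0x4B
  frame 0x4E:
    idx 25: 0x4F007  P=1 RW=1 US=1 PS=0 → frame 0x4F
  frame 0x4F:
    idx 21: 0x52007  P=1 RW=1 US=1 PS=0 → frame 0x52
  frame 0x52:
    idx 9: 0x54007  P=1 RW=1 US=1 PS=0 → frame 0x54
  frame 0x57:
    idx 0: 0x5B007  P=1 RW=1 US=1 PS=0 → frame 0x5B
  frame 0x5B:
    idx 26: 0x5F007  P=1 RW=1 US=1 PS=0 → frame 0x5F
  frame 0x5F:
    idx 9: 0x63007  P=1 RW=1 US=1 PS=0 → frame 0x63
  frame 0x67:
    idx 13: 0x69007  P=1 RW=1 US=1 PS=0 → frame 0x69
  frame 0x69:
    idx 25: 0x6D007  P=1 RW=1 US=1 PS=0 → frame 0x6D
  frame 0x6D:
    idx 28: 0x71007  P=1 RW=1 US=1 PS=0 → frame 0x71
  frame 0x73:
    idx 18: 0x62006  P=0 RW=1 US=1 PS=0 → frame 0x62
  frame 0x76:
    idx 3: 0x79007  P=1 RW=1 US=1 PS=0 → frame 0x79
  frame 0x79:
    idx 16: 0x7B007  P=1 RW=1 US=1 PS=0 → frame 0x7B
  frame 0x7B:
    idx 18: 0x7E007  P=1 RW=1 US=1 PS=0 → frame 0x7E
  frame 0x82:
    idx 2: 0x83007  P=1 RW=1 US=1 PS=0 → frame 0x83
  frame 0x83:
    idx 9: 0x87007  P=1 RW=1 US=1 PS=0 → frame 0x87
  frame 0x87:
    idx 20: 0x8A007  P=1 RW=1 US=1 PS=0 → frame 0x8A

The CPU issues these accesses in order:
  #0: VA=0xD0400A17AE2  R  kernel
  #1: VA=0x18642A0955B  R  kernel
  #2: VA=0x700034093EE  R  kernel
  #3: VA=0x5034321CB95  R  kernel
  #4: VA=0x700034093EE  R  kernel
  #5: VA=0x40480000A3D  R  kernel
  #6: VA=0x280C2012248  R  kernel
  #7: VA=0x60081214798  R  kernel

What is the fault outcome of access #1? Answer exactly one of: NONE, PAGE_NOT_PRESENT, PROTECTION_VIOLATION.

Trace:
#0 VA=0xD0400A17AE2 (r,kernel):
  L0: frame=0x3F idx=26 entry=0x43007 [P=1 RW=1 US=1 PS=0]
  L1: frame=0x43 idx=16 entry=0x45007 [P=1 RW=1 US=1 PS=0]
  L2: frame=0x45 idx=5 entry=0x47007 [P=1 RW=1 US=1 PS=0]
  L3: frame=0x47 idx=23 entry=0x4B007 [P=1 RW=1 US=1 PS=0]
  ✓ 0x4BAE2  — 4 lookups
#1 VA=0x18642A0955B (r,kernel):
  L0: frame=0x3F idx=3 entry=0x4E007 [P=1 RW=1 US=1 PS=0]
  L1: frame=0x4E idx=25 entry=0x4F007 [P=1 RW=1 US=1 PS=0]
  L2: frame=0x4F idx=21 entry=0x52007 [P=1 RW=1 US=1 PS=0]
  L3: frame=0x52 idx=9 entry=0x54007 [P=1 RW=1 US=1 PS=0]
  ✓ 0x5455B  — 4 lookups
#2 VA=0x700034093EE (r,kernel):
  L0: frame=0x3F idx=14 entry=0x57007 [P=1 RW=1 US=1 PS=0]
  L1: frame=0x57 idx=0 entry=0x5B007 [P=1 RW=1 US=1 PS=0]
  L2: frame=0x5B idx=26 entry=0x5F007 [P=1 RW=1 US=1 PS=0]
  L3: frame=0x5F idx=9 entry=0x63007 [P=1 RW=1 US=1 PS=0]
  ✓ 0x633EE  — 4 lookups
#3 VA=0x5034321CB95 (r,kernel):
  L0: frame=0x3F idx=10 entry=0x67007 [P=1 RW=1 US=1 PS=0]
  L1: frame=0x67 idx=13 entry=0x69007 [P=1 RW=1 US=1 PS=0]
  L2: frame=0x69 idx=25 entry=0x6D007 [P=1 RW=1 US=1 PS=0]
  L3: frame=0x6D idx=28 entry=0x71007 [P=1 RW=1 US=1 PS=0]
  ✓ 0x71B95  — 4 lookups
#4 VA=0x700034093EE (r,kernel):
  TLB hit vpn=0x70003409 → PA=0x633EE
#5 VA=0x40480000A3D (r,kernel):
  L0: frame=0x3F idx=8 entry=0x73007 [P=1 RW=1 US=1 PS=0]
  L1: frame=0x73 idx=18 entry=0x62006 [P=0 RW=1 US=1 PS=0]
  ⇒ fault: PAGE_NOT_PRESENT  — 2 lookups
#6 VA=0x280C2012248 (r,kernel):
  L0: frame=0x3F idx=5 entry=0x76007 [P=1 RW=1 US=1 PS=0]
  L1: frame=0x76 idx=3 entry=0x79007 [P=1 RW=1 US=1 PS=0]
  L2: frame=0x79 idx=16 entry=0x7B007 [P=1 RW=1 US=1 PS=0]
  L3: frame=0x7B idx=18 entry=0x7E007 [P=1 RW=1 US=1 PS=0]
  ✓ 0x7E248  — 4 lookups
#7 VA=0x60081214798 (r,kernel):
  L0: frame=0x3F idx=12 entry=0x82007 [P=1 RW=1 US=1 PS=0]
  L1: frame=0x82 idx=2 entry=0x83007 [P=1 RW=1 US=1 PS=0]
  L2: frame=0x83 idx=9 entry=0x87007 [P=1 RW=1 US=1 PS=0]
  L3: frame=0x87 idx=20 entry=0x8A007 [P=1 RW=1 US=1 PS=0]
  ✓ 0x8A798  — 4 lookups

Access #1 fault: NONE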